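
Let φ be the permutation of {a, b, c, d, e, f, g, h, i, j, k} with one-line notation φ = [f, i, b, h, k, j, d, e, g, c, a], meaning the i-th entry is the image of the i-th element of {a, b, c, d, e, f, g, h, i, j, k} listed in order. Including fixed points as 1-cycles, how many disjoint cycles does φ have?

The cycle decomposition is (a, f, j, c, b, i, g, d, h, e, k), which has 1 cycle (counting 1-cycles).

1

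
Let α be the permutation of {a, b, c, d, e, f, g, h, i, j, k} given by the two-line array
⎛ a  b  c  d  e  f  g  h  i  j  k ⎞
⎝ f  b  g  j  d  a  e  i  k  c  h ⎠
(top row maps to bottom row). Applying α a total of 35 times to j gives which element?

Tracing j → c → … returns to j after 5 steps, so j lies in a 5-cycle (c, g, e, d, j).
On a 5-cycle, α^5 is the identity, so α^35 = α^0 there (35 ≡ 0 mod 5).
So α^35(j) = j.

j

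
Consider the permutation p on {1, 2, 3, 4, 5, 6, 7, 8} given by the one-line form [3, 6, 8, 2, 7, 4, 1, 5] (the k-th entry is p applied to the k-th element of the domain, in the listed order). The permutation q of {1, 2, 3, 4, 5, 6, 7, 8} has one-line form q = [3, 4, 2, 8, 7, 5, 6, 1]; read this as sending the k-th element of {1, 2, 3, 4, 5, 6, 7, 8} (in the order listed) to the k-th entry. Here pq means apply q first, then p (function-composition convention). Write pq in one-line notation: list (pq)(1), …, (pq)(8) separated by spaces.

(pq)(x) = p(q(x)). Computing each image: p(q(1)) = p(3) = 8, p(q(2)) = p(4) = 2, p(q(3)) = p(2) = 6, p(q(4)) = p(8) = 5, p(q(5)) = p(7) = 1, p(q(6)) = p(5) = 7, p(q(7)) = p(6) = 4, p(q(8)) = p(1) = 3.
Hence pq = [8 2 6 5 1 7 4 3].

8 2 6 5 1 7 4 3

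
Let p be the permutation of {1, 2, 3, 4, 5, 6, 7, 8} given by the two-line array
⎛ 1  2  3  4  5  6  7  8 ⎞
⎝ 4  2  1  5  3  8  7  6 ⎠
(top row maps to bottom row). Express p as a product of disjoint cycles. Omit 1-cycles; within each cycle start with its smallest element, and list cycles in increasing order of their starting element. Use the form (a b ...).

(1 4 5 3)(6 8)

From 1: 1 → 4 → 5 → 3 → 1, closing the cycle (1 4 5 3).
Continuing from each remaining unvisited element yields (1 4 5 3)(6 8).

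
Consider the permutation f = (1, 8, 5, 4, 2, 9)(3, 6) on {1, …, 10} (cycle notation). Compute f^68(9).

9 lies in the 6-cycle (1, 8, 5, 4, 2, 9).
Powers repeat with period 6 on this cycle, and 68 mod 6 = 2, so f^68(9) = f^2(9).
Stepping 2 places around the cycle: 9 → 1 → 8.

8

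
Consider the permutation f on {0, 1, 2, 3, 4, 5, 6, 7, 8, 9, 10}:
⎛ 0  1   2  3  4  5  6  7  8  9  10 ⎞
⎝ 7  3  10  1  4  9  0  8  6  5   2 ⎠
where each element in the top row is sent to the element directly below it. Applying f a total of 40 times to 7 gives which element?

7

Tracing 7 → 8 → … returns to 7 after 4 steps, so 7 lies in a 4-cycle (0, 7, 8, 6).
Powers repeat with period 4 on this cycle, and 40 mod 4 = 0, so f^40(7) = f^0(7).
So f^40(7) = 7.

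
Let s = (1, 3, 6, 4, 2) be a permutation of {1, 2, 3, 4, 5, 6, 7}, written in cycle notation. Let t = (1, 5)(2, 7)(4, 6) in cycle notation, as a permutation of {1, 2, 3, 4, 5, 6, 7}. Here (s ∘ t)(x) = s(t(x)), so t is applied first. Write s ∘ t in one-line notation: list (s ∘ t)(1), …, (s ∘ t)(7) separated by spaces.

5 7 6 4 3 2 1

Chase each element through t then s: 1 → 5 → 5; 2 → 7 → 7; 3 → 3 → 6; 4 → 6 → 4; 5 → 1 → 3; 6 → 4 → 2; 7 → 2 → 1.
Collecting the images, s ∘ t = [5 7 6 4 3 2 1].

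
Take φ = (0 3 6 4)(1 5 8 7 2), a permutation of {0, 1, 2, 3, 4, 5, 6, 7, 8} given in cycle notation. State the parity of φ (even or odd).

odd

The cycle lengths are 5, 4.
A cycle is odd iff its length is even; φ has 1 even-length cycle, so sgn(φ) = (−1)^1 and φ is odd.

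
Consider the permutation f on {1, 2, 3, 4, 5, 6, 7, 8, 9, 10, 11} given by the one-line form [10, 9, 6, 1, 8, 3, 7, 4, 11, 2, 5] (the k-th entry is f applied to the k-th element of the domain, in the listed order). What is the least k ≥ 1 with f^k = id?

8

Writing f as disjoint cycles, the cycle lengths are 8, 2, 1.
The order is lcm(8, 2) = 8.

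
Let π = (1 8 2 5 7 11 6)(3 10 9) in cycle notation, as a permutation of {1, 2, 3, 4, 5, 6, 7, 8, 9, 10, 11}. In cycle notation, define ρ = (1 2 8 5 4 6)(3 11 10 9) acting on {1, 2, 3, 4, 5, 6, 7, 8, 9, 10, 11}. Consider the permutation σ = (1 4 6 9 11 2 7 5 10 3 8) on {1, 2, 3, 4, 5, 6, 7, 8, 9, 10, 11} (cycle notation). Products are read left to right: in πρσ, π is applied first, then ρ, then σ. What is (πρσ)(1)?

10

Chase 1: π(1) = 8; ρ(8) = 5; σ(5) = 10. Hence (πρσ)(1) = 10.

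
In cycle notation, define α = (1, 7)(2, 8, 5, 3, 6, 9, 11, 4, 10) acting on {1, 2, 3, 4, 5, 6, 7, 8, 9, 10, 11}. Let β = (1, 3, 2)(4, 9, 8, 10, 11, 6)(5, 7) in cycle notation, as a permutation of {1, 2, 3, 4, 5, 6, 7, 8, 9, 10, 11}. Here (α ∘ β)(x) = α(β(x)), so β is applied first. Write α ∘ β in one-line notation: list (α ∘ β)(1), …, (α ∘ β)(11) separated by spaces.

Chase each element through β then α: 1 → 3 → 6; 2 → 1 → 7; 3 → 2 → 8; 4 → 9 → 11; 5 → 7 → 1; 6 → 4 → 10; 7 → 5 → 3; 8 → 10 → 2; 9 → 8 → 5; 10 → 11 → 4; 11 → 6 → 9.
So α ∘ β in one-line form is 6 7 8 11 1 10 3 2 5 4 9.

6 7 8 11 1 10 3 2 5 4 9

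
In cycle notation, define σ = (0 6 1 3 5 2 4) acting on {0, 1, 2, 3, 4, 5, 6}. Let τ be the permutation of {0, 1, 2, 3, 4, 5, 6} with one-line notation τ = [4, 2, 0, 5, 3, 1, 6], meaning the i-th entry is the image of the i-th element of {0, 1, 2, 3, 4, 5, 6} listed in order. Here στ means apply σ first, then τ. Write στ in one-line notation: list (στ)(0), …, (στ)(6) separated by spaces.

(στ)(x) = τ(σ(x)). Computing each image: τ(σ(0)) = τ(6) = 6, τ(σ(1)) = τ(3) = 5, τ(σ(2)) = τ(4) = 3, τ(σ(3)) = τ(5) = 1, τ(σ(4)) = τ(0) = 4, τ(σ(5)) = τ(2) = 0, τ(σ(6)) = τ(1) = 2.
Hence στ = [6 5 3 1 4 0 2].

6 5 3 1 4 0 2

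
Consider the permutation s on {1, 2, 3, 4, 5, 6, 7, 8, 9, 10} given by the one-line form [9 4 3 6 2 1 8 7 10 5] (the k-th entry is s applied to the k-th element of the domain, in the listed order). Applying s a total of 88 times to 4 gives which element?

10

Tracing 4 → 6 → … returns to 4 after 7 steps, so 4 lies in a 7-cycle (1 9 10 5 2 4 6).
On a 7-cycle, s^7 is the identity, so s^88 = s^4 there (88 ≡ 4 mod 7).
Advancing 4 steps from 4: 4 → 6 → 1 → 9 → 10.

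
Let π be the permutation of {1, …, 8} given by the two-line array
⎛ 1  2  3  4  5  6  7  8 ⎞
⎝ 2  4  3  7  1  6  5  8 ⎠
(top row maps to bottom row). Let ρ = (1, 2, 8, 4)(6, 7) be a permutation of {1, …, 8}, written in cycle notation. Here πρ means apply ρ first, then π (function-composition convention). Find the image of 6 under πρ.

(πρ)(6) = π(ρ(6)). ρ(6) = 7, then π(7) = 5. So (πρ)(6) = 5.

5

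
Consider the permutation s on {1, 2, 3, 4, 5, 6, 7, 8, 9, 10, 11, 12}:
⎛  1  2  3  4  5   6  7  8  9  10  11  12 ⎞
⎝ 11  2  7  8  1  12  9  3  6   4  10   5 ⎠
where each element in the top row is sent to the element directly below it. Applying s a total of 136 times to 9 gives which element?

1

Tracing 9 → 6 → … returns to 9 after 11 steps, so 9 lies in an 11-cycle (1 11 10 4 8 3 7 9 6 12 5).
Since the cycle has length 11, s^136 acts on it the same as s^4 (136 mod 11 = 4).
Advancing 4 steps from 9: 9 → 6 → 12 → 5 → 1.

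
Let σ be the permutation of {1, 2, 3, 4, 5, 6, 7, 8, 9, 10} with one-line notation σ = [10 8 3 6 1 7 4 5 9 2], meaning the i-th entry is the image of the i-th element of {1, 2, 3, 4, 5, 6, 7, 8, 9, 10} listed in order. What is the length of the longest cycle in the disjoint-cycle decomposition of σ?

Decomposing into disjoint cycles gives (1, 10, 2, 8, 5)(4, 6, 7); the longest has length 5.

5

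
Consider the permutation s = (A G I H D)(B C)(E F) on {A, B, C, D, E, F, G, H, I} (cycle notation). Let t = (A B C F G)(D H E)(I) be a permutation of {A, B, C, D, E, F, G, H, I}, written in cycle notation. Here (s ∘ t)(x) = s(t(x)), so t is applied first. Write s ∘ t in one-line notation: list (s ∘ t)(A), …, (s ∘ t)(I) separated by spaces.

(s ∘ t)(x) = s(t(x)). Computing each image: s(t(A)) = s(B) = C, s(t(B)) = s(C) = B, s(t(C)) = s(F) = E, s(t(D)) = s(H) = D, s(t(E)) = s(D) = A, s(t(F)) = s(G) = I, s(t(G)) = s(A) = G, s(t(H)) = s(E) = F, s(t(I)) = s(I) = H.
Hence s ∘ t = [C B E D A I G F H].

C B E D A I G F H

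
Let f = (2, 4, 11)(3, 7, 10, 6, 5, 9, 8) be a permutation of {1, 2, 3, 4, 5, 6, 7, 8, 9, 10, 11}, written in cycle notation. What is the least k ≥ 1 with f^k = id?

The cycle type of f is (7, 3, 1).
The order is lcm(7, 3) = 21.

21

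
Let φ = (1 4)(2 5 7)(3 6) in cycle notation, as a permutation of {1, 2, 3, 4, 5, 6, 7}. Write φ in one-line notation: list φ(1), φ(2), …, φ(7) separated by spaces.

4 5 6 1 7 3 2

Reading each image from the cycles: 1↦4, 2↦5, 3↦6, 4↦1, 5↦7, 6↦3, 7↦2.
Listing these in domain order gives 4 5 6 1 7 3 2.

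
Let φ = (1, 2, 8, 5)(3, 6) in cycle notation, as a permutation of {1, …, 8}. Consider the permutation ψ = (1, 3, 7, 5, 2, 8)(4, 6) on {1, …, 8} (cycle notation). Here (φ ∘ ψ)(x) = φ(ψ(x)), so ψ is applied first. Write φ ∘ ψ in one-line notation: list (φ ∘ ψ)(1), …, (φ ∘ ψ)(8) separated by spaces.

(φ ∘ ψ)(x) = φ(ψ(x)). Computing each image: φ(ψ(1)) = φ(3) = 6, φ(ψ(2)) = φ(8) = 5, φ(ψ(3)) = φ(7) = 7, φ(ψ(4)) = φ(6) = 3, φ(ψ(5)) = φ(2) = 8, φ(ψ(6)) = φ(4) = 4, φ(ψ(7)) = φ(5) = 1, φ(ψ(8)) = φ(1) = 2.
Hence φ ∘ ψ = [6 5 7 3 8 4 1 2].

6 5 7 3 8 4 1 2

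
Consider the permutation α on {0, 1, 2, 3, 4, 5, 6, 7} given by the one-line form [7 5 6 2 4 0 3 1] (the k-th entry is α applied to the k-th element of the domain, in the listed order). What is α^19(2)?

6

Tracing 2 → 6 → … returns to 2 after 3 steps, so 2 lies in a 3-cycle (2, 6, 3).
On a 3-cycle, α^3 is the identity, so α^19 = α^1 there (19 ≡ 1 mod 3).
Stepping 1 place around the cycle: 2 → 6.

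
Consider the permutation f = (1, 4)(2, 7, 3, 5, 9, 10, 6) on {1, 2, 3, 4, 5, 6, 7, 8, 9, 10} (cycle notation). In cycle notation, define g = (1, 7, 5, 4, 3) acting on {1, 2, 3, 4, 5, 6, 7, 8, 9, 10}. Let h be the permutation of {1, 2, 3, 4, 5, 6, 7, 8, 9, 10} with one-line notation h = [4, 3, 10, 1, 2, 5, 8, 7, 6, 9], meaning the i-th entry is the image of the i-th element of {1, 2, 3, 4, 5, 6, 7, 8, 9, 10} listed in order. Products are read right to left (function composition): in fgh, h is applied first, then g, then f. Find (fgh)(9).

Apply the permutations in order: h(9) = 6, then g(6) = 6, then f(6) = 2. So (fgh)(9) = 2.

2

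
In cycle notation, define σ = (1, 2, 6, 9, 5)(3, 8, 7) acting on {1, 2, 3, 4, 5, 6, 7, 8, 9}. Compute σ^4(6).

6 lies in the 5-cycle (1, 2, 6, 9, 5).
Stepping 4 places around the cycle: 6 → 9 → 5 → 1 → 2.

2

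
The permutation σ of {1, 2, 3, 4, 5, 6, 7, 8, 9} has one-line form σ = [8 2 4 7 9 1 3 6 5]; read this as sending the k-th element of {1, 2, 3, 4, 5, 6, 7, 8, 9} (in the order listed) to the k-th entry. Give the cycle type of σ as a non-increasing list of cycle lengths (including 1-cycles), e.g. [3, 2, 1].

[3, 3, 2, 1]

The disjoint cycles are (1 8 6)(2)(3 4 7)(5 9), with lengths 3, 3, 2, 1 in non-increasing order.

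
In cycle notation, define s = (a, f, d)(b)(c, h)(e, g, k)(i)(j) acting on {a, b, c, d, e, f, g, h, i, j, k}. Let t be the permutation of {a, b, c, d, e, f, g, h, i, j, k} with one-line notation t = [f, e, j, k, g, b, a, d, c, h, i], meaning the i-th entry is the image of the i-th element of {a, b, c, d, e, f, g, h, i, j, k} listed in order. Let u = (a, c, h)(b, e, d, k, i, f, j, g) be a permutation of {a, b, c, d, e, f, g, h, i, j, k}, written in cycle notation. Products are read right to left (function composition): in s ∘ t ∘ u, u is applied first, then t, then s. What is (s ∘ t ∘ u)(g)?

g

(s ∘ t ∘ u)(g) = s(t(u(g))). u(g) = b, then t(b) = e, then s(e) = g, so the result is g.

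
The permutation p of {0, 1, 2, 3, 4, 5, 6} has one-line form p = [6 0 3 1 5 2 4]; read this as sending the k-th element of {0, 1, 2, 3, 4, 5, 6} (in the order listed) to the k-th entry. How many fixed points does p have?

No element satisfies p(x) = x, so there are 0 fixed points.

0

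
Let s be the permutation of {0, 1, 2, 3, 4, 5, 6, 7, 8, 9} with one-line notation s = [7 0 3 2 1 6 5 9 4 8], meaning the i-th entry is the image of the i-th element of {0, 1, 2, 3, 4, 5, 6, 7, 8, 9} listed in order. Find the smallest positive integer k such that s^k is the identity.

The disjoint-cycle form of s has cycle lengths 6, 2, 2.
The order of s is the least common multiple of its cycle lengths: lcm(6, 2, 2) = 6.

6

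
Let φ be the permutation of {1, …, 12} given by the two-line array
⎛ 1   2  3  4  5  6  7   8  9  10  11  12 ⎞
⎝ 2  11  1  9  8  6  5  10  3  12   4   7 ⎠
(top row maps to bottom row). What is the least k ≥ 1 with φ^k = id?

Decomposing into disjoint cycles gives cycle lengths 6, 5, 1.
The order is lcm(6, 5) = 30.

30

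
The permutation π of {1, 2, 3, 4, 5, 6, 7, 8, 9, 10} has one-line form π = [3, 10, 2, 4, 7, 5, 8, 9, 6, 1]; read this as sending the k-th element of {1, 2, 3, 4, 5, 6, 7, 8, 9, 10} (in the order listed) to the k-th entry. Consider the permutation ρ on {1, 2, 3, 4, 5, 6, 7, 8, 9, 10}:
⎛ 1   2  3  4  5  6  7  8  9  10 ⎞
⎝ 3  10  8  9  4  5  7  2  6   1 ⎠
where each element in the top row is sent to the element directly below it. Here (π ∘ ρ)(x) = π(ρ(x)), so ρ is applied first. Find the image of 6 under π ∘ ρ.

First apply ρ: ρ(6) = 5, then π(5) = 7. Thus (π ∘ ρ)(6) = 7.

7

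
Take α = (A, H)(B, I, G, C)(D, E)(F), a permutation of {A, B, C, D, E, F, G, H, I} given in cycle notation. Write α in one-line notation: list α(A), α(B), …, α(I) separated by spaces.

Reading each image from the cycles: A→H, B→I, C→B, D→E, E→D, F→F, G→C, H→A, I→G.
So the one-line form is H I B E D F C A G.

H I B E D F C A G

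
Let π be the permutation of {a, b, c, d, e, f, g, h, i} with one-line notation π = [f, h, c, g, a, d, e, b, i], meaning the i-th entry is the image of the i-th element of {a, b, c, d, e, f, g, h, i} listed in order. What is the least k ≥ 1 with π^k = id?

The disjoint-cycle form of π has cycle lengths 5, 2, 1, 1.
Since disjoint cycles commute, ord(π) = lcm(5, 2) = 10.

10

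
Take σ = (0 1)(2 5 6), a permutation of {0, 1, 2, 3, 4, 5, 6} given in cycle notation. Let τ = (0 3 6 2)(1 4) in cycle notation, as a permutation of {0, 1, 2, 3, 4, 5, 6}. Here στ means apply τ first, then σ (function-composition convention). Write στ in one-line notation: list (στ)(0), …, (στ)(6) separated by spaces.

Chase each element through τ then σ: 0 → 3 → 3; 1 → 4 → 4; 2 → 0 → 1; 3 → 6 → 2; 4 → 1 → 0; 5 → 5 → 6; 6 → 2 → 5.
Collecting the images, στ = [3 4 1 2 0 6 5].

3 4 1 2 0 6 5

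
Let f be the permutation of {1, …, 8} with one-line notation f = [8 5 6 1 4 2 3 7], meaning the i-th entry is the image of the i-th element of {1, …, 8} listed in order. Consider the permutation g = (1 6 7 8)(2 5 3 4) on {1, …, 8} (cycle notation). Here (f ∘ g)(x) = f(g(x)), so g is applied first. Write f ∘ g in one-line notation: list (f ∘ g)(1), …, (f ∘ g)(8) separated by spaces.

(f ∘ g)(x) = f(g(x)). Computing each image: f(g(1)) = f(6) = 2, f(g(2)) = f(5) = 4, f(g(3)) = f(4) = 1, f(g(4)) = f(2) = 5, f(g(5)) = f(3) = 6, f(g(6)) = f(7) = 3, f(g(7)) = f(8) = 7, f(g(8)) = f(1) = 8.
Hence f ∘ g = [2 4 1 5 6 3 7 8].

2 4 1 5 6 3 7 8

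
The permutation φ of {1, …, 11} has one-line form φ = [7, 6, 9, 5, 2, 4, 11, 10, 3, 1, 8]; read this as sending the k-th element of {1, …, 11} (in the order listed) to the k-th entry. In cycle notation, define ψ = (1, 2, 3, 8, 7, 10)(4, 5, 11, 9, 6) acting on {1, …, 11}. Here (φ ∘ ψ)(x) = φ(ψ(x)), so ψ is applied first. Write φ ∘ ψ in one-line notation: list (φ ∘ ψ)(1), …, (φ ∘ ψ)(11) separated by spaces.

Chase each element through ψ then φ: 1 → 2 → 6; 2 → 3 → 9; 3 → 8 → 10; 4 → 5 → 2; 5 → 11 → 8; 6 → 4 → 5; 7 → 10 → 1; 8 → 7 → 11; 9 → 6 → 4; 10 → 1 → 7; 11 → 9 → 3.
So φ ∘ ψ in one-line form is 6 9 10 2 8 5 1 11 4 7 3.

6 9 10 2 8 5 1 11 4 7 3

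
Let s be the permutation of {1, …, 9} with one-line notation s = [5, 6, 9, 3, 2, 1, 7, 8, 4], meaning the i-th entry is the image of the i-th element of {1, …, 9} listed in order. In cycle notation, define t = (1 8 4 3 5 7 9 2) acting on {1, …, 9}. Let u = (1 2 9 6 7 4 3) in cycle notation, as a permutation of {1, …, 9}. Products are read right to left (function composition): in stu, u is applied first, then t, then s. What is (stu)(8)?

Apply the permutations in order: u(8) = 8, then t(8) = 4, then s(4) = 3. So (stu)(8) = 3.

3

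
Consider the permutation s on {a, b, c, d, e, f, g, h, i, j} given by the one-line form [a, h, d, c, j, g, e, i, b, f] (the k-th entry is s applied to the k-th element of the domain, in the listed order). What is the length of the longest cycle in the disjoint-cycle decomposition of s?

4

Decomposing into disjoint cycles gives (b h i)(c d)(e j f g); the longest has length 4.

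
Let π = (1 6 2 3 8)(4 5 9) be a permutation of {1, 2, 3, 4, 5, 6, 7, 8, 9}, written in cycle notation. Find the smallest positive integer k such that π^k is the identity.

15

The cycle type of π is (5, 3, 1).
The order of π is the least common multiple of its cycle lengths: lcm(5, 3) = 15.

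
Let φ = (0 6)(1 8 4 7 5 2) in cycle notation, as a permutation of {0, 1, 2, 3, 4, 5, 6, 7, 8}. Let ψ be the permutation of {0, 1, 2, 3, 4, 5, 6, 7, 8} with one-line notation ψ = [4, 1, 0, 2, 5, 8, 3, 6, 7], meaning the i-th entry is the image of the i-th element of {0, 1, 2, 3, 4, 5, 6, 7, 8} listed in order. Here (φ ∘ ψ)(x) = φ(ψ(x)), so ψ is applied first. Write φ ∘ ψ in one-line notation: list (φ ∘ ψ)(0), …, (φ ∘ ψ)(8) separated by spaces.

Chase each element through ψ then φ: 0 → 4 → 7; 1 → 1 → 8; 2 → 0 → 6; 3 → 2 → 1; 4 → 5 → 2; 5 → 8 → 4; 6 → 3 → 3; 7 → 6 → 0; 8 → 7 → 5.
Collecting the images, φ ∘ ψ = [7 8 6 1 2 4 3 0 5].

7 8 6 1 2 4 3 0 5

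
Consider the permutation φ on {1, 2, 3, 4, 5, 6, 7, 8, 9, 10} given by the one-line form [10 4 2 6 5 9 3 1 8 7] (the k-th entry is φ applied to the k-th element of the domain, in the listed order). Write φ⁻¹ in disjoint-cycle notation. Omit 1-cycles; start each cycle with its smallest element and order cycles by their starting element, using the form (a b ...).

(1 8 9 6 4 2 3 7 10)

The cycle decomposition of φ is (1 10 7 3 2 4 6 9 8).
Reversing each cycle (and rotating so the smallest element leads) gives φ⁻¹ = (1 8 9 6 4 2 3 7 10).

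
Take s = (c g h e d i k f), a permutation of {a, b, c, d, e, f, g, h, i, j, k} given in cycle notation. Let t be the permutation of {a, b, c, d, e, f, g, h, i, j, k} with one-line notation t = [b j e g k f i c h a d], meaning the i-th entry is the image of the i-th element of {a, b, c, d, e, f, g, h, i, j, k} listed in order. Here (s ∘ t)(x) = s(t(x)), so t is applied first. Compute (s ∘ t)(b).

First apply t: t(b) = j, then s(j) = j. Thus (s ∘ t)(b) = j.

j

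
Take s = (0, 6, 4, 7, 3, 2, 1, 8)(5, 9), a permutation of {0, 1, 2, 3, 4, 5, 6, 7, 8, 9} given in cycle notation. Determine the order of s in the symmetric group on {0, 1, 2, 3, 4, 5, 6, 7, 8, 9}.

The disjoint cycles have lengths 8, 2.
The order of s is the least common multiple of its cycle lengths: lcm(8, 2) = 8.

8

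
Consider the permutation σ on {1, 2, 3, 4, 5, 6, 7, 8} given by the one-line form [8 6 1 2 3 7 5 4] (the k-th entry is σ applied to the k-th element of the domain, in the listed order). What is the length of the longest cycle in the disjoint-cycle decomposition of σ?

8

Decomposing into disjoint cycles gives (1, 8, 4, 2, 6, 7, 5, 3); the longest has length 8.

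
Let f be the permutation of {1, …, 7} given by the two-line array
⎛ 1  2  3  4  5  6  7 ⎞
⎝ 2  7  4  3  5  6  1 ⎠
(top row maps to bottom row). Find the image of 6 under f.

6

The entry below 6 in the array is 6, so f(6) = 6.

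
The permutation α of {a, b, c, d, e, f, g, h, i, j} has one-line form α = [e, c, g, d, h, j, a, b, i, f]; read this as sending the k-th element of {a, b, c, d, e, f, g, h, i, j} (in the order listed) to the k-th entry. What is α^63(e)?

c

Tracing e → h → … returns to e after 6 steps, so e lies in a 6-cycle (a, e, h, b, c, g).
Since the cycle has length 6, α^63 acts on it the same as α^3 (63 mod 6 = 3).
Stepping 3 places around the cycle: e → h → b → c.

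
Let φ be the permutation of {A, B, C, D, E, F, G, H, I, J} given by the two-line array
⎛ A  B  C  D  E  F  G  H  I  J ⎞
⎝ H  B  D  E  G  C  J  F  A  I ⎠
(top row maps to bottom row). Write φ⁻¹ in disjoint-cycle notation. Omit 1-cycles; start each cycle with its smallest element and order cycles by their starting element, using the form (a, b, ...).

(A, I, J, G, E, D, C, F, H)

The cycle decomposition of φ is (A, H, F, C, D, E, G, J, I).
The inverse reverses every cycle; in canonical form, φ⁻¹ = (A, I, J, G, E, D, C, F, H).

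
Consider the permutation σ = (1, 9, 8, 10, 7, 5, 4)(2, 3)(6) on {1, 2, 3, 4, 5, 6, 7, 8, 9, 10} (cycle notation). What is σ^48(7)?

7 lies in the 7-cycle (1, 9, 8, 10, 7, 5, 4).
Powers repeat with period 7 on this cycle, and 48 mod 7 = 6, so σ^48(7) = σ^6(7).
Advancing 6 steps from 7: 7 → 5 → 4 → 1 → 9 → 8 → 10.

10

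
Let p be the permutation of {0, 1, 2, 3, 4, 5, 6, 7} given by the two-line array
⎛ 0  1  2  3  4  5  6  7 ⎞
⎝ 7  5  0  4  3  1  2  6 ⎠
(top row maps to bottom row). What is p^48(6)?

Tracing 6 → 2 → … returns to 6 after 4 steps, so 6 lies in a 4-cycle (0 7 6 2).
Powers repeat with period 4 on this cycle, and 48 mod 4 = 0, so p^48(6) = p^0(6).
So p^48(6) = 6.

6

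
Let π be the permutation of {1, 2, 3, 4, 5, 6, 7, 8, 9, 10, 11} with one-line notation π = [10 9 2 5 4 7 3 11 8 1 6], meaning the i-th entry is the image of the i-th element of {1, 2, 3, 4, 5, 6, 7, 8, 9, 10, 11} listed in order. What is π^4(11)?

2

Tracing 11 → 6 → … returns to 11 after 7 steps, so 11 lies in a 7-cycle (2 9 8 11 6 7 3).
Stepping 4 places around the cycle: 11 → 6 → 7 → 3 → 2.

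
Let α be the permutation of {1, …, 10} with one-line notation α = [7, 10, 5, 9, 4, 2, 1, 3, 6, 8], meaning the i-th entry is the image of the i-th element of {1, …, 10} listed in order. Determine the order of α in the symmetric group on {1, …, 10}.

8

Decomposing into disjoint cycles gives cycle lengths 8, 2.
Since disjoint cycles commute, ord(α) = lcm(8, 2) = 8.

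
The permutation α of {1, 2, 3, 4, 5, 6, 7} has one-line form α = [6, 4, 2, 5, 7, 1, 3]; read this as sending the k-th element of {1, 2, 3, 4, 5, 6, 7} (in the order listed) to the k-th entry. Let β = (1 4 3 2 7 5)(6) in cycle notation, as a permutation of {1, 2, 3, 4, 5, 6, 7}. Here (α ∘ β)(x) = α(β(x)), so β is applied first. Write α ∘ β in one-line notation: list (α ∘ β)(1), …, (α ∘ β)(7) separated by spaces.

For each element, apply β then α: 1 → 4 → 5; 2 → 7 → 3; 3 → 2 → 4; 4 → 3 → 2; 5 → 1 → 6; 6 → 6 → 1; 7 → 5 → 7.
So α ∘ β in one-line form is 5 3 4 2 6 1 7.

5 3 4 2 6 1 7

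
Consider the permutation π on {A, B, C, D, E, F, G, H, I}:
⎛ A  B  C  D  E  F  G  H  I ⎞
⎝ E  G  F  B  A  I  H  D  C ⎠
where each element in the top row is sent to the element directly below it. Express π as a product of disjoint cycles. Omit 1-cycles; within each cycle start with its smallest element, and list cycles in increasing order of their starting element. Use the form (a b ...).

(A E)(B G H D)(C F I)

Start at A and follow images: A → E → A, giving the cycle (A E).
Repeating from the next unused element and collecting all non-trivial cycles gives (A E)(B G H D)(C F I).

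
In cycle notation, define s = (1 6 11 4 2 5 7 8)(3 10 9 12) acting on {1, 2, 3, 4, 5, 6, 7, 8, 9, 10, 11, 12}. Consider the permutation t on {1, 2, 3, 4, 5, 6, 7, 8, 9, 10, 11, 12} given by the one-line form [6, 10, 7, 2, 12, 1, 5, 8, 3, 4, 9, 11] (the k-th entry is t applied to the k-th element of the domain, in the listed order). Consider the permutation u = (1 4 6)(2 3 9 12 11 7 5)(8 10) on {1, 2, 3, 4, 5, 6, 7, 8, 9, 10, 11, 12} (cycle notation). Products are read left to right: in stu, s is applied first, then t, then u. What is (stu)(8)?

Chase 8: s(8) = 1; t(1) = 6; u(6) = 1. Hence (stu)(8) = 1.

1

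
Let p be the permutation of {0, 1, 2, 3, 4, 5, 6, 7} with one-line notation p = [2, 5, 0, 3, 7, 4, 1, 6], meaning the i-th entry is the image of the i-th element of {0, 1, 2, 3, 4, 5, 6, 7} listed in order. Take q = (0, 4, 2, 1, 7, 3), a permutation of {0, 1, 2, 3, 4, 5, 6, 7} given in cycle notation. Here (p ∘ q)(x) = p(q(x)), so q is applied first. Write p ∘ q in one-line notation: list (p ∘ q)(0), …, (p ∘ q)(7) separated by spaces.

7 6 5 2 0 4 1 3

(p ∘ q)(x) = p(q(x)). Computing each image: p(q(0)) = p(4) = 7, p(q(1)) = p(7) = 6, p(q(2)) = p(1) = 5, p(q(3)) = p(0) = 2, p(q(4)) = p(2) = 0, p(q(5)) = p(5) = 4, p(q(6)) = p(6) = 1, p(q(7)) = p(3) = 3.
Hence p ∘ q = [7 6 5 2 0 4 1 3].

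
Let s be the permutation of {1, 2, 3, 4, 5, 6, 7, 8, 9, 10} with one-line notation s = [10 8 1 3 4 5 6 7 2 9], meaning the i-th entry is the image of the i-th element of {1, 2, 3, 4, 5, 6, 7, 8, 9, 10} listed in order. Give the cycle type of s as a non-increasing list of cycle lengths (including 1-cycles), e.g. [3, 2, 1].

The disjoint cycles are (1, 10, 9, 2, 8, 7, 6, 5, 4, 3), with lengths 10 in non-increasing order.

[10]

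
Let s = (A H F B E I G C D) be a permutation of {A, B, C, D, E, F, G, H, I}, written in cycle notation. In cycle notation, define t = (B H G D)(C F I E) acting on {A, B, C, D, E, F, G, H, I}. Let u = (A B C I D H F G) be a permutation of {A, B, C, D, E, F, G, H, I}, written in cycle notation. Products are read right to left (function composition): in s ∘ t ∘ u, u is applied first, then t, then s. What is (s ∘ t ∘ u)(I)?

Chase I: u(I) = D; t(D) = B; s(B) = E. Hence (s ∘ t ∘ u)(I) = E.

E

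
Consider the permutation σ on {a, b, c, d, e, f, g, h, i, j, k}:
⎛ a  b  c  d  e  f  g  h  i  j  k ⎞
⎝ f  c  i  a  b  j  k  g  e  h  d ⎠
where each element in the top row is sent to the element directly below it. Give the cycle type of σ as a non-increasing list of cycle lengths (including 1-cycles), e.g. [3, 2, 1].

[7, 4]

The disjoint cycles are (a, f, j, h, g, k, d)(b, c, i, e), with lengths 7, 4 in non-increasing order.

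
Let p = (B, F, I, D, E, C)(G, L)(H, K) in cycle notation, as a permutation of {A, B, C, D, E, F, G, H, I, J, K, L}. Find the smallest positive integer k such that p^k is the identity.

6

The disjoint cycles have lengths 6, 2, 2, 1, 1.
The order of p is the least common multiple of its cycle lengths: lcm(6, 2, 2) = 6.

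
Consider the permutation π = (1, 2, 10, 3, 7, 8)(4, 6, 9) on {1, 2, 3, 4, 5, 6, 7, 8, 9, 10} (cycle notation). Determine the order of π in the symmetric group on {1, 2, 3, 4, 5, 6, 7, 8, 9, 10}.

6

The cycle type of π is (6, 3, 1).
Since disjoint cycles commute, ord(π) = lcm(6, 3) = 6.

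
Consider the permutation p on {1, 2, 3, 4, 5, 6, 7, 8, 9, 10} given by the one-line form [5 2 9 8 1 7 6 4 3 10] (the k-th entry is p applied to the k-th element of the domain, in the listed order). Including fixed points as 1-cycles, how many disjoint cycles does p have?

6

The cycle decomposition is (1, 5)(2)(3, 9)(4, 8)(6, 7)(10), which has 6 cycles (counting 1-cycles).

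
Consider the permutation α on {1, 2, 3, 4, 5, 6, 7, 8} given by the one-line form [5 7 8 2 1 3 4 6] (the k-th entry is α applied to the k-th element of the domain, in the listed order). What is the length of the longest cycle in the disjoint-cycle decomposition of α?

Decomposing into disjoint cycles gives (1, 5)(2, 7, 4)(3, 8, 6); the longest has length 3.

3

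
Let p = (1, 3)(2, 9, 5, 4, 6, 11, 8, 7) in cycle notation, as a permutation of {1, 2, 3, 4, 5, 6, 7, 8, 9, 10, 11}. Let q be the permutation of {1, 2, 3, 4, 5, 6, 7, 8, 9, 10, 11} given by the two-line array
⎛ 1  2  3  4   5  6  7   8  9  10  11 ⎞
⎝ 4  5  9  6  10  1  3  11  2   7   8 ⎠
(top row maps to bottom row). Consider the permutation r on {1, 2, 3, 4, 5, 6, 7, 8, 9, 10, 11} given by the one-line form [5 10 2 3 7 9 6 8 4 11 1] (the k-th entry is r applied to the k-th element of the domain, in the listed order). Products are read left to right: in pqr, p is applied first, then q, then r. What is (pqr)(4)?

(pqr)(4) = r(q(p(4))). p(4) = 6, then q(6) = 1, then r(1) = 5, so the result is 5.

5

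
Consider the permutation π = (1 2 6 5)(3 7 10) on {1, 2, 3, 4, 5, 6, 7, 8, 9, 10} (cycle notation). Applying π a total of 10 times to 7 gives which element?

10

7 lies in the 3-cycle (3 7 10).
Since the cycle has length 3, π^10 acts on it the same as π^1 (10 mod 3 = 1).
Advancing 1 step from 7: 7 → 10.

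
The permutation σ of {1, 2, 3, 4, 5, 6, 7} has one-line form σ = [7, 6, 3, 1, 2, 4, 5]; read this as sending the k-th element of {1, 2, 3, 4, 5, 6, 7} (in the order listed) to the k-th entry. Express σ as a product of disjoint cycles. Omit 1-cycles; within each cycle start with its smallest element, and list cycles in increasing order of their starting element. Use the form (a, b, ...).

Start at 1 and follow images: 1 → 7 → 5 → 2 → 6 → 4 → 1, giving the cycle (1, 7, 5, 2, 6, 4).
Repeating from the next unused element and collecting all non-trivial cycles gives (1, 7, 5, 2, 6, 4).

(1, 7, 5, 2, 6, 4)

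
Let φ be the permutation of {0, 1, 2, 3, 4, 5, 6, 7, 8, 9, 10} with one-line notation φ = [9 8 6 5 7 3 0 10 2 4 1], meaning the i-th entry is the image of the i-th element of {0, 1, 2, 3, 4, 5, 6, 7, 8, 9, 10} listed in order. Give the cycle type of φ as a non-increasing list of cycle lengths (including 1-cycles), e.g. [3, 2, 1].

[9, 2]

The disjoint cycles are (0 9 4 7 10 1 8 2 6)(3 5), with lengths 9, 2 in non-increasing order.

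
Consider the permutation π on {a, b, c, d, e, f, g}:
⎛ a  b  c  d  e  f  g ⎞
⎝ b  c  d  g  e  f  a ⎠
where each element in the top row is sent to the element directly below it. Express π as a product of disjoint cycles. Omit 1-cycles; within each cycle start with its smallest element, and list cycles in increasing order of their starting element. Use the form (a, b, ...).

From a: a → b → c → d → g → a, closing the cycle (a, b, c, d, g).
Continuing from each remaining unvisited element yields (a, b, c, d, g).

(a, b, c, d, g)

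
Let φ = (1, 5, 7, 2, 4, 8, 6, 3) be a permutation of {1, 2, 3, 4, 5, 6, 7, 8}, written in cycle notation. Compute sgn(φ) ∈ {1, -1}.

-1

The cycle lengths are 8.
A cycle of length ℓ contributes ℓ−1 transpositions, so φ is a product of 7 transpositions — odd.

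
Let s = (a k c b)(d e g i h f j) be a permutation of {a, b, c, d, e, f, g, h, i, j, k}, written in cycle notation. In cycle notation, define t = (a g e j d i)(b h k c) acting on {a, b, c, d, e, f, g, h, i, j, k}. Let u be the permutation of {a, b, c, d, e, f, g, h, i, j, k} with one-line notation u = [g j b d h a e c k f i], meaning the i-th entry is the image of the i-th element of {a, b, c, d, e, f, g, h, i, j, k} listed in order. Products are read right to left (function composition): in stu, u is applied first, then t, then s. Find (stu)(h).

(stu)(h) = s(t(u(h))). u(h) = c, then t(c) = b, then s(b) = a, so the result is a.

a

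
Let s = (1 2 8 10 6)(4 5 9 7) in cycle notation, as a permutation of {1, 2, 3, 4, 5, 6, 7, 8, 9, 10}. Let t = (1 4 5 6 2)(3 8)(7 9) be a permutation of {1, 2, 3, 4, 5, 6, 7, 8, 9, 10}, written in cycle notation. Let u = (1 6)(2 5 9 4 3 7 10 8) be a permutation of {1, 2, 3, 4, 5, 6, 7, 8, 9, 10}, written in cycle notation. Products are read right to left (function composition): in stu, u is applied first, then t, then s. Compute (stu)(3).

Chase 3: u(3) = 7; t(7) = 9; s(9) = 7. Hence (stu)(3) = 7.

7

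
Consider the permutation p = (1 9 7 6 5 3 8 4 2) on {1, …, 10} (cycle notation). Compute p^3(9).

5

9 lies in the 9-cycle (1 9 7 6 5 3 8 4 2).
Stepping 3 places around the cycle: 9 → 7 → 6 → 5.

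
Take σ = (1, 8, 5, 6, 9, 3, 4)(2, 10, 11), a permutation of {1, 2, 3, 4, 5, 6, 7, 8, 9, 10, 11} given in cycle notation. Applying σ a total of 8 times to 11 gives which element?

10

11 lies in the 3-cycle (2, 10, 11).
On a 3-cycle, σ^3 is the identity, so σ^8 = σ^2 there (8 ≡ 2 mod 3).
Advancing 2 steps from 11: 11 → 2 → 10.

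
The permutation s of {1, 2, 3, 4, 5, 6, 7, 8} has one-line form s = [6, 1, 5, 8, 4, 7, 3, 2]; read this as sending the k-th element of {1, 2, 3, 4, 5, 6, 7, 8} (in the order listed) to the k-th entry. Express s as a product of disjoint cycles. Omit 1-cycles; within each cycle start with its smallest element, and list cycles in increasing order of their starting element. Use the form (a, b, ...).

(1, 6, 7, 3, 5, 4, 8, 2)

From 1: 1 → 6 → 7 → 3 → 5 → 4 → 8 → 2 → 1, closing the cycle (1, 6, 7, 3, 5, 4, 8, 2).
Repeating from the next unused element and collecting all non-trivial cycles gives (1, 6, 7, 3, 5, 4, 8, 2).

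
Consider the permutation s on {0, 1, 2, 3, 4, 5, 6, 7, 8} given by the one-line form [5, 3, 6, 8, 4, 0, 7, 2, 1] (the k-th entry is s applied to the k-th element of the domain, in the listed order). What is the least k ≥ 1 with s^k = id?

Decomposing into disjoint cycles gives cycle lengths 3, 3, 2, 1.
The order of s is the least common multiple of its cycle lengths: lcm(3, 3, 2) = 6.

6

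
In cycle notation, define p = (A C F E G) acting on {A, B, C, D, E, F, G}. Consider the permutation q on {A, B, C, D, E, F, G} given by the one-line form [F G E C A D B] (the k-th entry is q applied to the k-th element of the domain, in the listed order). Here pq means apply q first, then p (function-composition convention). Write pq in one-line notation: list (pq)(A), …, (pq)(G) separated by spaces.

E A G F C D B

(pq)(x) = p(q(x)). Computing each image: p(q(A)) = p(F) = E, p(q(B)) = p(G) = A, p(q(C)) = p(E) = G, p(q(D)) = p(C) = F, p(q(E)) = p(A) = C, p(q(F)) = p(D) = D, p(q(G)) = p(B) = B.
Hence pq = [E A G F C D B].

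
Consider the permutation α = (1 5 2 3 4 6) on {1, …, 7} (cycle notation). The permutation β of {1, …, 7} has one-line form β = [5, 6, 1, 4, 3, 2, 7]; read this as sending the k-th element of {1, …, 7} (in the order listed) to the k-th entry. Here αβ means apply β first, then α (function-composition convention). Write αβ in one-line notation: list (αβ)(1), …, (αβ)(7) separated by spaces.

Chase each element through β then α: 1 → 5 → 2; 2 → 6 → 1; 3 → 1 → 5; 4 → 4 → 6; 5 → 3 → 4; 6 → 2 → 3; 7 → 7 → 7.
So αβ in one-line form is 2 1 5 6 4 3 7.

2 1 5 6 4 3 7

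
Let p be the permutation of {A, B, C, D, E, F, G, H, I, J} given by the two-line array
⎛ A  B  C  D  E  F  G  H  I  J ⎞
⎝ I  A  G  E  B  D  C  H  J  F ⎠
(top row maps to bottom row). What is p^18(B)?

F

Tracing B → A → … returns to B after 7 steps, so B lies in a 7-cycle (A I J F D E B).
Since the cycle has length 7, p^18 acts on it the same as p^4 (18 mod 7 = 4).
Advancing 4 steps from B: B → A → I → J → F.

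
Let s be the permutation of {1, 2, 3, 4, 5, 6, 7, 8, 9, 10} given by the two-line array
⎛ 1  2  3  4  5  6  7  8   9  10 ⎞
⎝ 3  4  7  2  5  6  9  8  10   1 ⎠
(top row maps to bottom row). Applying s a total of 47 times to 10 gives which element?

3

Tracing 10 → 1 → … returns to 10 after 5 steps, so 10 lies in a 5-cycle (1, 3, 7, 9, 10).
Since the cycle has length 5, s^47 acts on it the same as s^2 (47 mod 5 = 2).
Stepping 2 places around the cycle: 10 → 1 → 3.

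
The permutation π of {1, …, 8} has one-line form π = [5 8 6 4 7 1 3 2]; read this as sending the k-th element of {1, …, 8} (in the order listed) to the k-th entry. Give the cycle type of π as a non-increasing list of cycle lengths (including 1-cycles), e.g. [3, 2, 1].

The disjoint cycles are (1 5 7 3 6)(2 8)(4), with lengths 5, 2, 1 in non-increasing order.

[5, 2, 1]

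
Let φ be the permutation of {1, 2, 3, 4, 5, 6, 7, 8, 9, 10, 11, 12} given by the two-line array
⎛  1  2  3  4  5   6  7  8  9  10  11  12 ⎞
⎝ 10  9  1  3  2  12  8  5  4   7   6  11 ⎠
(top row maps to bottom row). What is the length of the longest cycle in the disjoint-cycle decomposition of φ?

9

Decomposing into disjoint cycles gives (1, 10, 7, 8, 5, 2, 9, 4, 3)(6, 12, 11); the longest has length 9.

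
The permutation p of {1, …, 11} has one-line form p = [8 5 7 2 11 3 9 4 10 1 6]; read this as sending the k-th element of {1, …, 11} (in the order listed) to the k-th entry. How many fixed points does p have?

No element satisfies p(x) = x, so there are 0 fixed points.

0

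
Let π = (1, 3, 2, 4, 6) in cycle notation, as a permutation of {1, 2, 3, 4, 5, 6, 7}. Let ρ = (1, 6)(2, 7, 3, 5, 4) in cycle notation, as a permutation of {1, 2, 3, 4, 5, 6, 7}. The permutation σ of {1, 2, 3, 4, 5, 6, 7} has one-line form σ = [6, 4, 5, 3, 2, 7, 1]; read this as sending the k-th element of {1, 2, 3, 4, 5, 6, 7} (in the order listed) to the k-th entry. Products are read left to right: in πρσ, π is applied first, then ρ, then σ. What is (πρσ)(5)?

Chase 5: π(5) = 5; ρ(5) = 4; σ(4) = 3. Hence (πρσ)(5) = 3.

3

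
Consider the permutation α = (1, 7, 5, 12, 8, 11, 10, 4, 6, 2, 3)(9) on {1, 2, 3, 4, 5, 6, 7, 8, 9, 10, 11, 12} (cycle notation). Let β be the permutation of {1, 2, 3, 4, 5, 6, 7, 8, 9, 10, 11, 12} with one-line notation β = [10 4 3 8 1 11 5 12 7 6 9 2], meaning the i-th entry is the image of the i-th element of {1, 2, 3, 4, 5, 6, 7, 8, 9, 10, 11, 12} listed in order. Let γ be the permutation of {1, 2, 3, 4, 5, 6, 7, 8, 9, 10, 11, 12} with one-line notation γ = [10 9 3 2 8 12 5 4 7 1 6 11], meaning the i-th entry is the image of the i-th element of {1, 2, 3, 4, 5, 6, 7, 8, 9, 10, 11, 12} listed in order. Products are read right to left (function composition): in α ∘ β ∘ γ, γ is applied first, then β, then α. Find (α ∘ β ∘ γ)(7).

7

(α ∘ β ∘ γ)(7) = α(β(γ(7))). γ(7) = 5, then β(5) = 1, then α(1) = 7, so the result is 7.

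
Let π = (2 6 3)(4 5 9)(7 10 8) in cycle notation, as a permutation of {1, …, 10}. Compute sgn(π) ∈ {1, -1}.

1

The cycle lengths are 3, 3, 3, 1.
A cycle is odd iff its length is even; π has 0 even-length cycles, so sgn(π) = (−1)^0 and π is even.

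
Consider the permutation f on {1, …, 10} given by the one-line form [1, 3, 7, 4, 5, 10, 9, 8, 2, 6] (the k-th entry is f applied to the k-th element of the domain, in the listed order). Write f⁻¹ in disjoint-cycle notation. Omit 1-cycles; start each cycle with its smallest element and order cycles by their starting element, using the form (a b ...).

First write f in disjoint cycles: (2 3 7 9)(6 10).
The inverse reverses every cycle; in canonical form, f⁻¹ = (2 9 7 3)(6 10).

(2 9 7 3)(6 10)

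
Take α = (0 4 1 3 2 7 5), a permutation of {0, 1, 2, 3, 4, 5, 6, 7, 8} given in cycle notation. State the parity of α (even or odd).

The cycle lengths are 7, 1, 1.
A cycle of length ℓ contributes ℓ−1 transpositions, so α is a product of 6 transpositions — even.

even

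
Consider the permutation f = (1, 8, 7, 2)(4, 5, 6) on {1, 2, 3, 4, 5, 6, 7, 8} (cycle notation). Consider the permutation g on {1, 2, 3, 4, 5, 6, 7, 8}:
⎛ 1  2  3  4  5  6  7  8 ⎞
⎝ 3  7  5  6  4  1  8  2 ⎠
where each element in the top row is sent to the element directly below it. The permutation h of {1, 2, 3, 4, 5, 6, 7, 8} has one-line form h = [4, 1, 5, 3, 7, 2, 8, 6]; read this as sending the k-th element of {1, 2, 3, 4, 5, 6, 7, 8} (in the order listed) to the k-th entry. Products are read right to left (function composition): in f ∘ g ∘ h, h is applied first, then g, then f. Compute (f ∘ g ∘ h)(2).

3

(f ∘ g ∘ h)(2) = f(g(h(2))). h(2) = 1, then g(1) = 3, then f(3) = 3, so the result is 3.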